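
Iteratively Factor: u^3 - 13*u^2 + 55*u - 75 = (u - 5)*(u^2 - 8*u + 15) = (u - 5)^2*(u - 3)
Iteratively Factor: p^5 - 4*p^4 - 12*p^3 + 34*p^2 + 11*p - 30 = (p + 3)*(p^4 - 7*p^3 + 9*p^2 + 7*p - 10) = (p - 5)*(p + 3)*(p^3 - 2*p^2 - p + 2) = (p - 5)*(p + 1)*(p + 3)*(p^2 - 3*p + 2) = (p - 5)*(p - 2)*(p + 1)*(p + 3)*(p - 1)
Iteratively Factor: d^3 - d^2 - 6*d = (d + 2)*(d^2 - 3*d) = (d - 3)*(d + 2)*(d)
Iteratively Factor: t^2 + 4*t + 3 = (t + 1)*(t + 3)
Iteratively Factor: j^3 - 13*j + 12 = (j + 4)*(j^2 - 4*j + 3) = (j - 3)*(j + 4)*(j - 1)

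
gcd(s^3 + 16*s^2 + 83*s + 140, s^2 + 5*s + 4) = s + 4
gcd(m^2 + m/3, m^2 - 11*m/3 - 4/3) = m + 1/3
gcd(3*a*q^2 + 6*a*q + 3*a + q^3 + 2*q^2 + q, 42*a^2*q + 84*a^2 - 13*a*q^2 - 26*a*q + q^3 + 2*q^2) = 1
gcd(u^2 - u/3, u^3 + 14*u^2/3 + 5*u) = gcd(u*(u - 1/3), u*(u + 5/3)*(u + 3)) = u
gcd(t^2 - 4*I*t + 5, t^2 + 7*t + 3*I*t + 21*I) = 1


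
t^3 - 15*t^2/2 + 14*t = t*(t - 4)*(t - 7/2)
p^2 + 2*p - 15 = (p - 3)*(p + 5)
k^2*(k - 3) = k^3 - 3*k^2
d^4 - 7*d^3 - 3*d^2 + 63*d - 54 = (d - 6)*(d - 3)*(d - 1)*(d + 3)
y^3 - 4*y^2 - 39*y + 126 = (y - 7)*(y - 3)*(y + 6)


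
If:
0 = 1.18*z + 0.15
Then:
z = -0.13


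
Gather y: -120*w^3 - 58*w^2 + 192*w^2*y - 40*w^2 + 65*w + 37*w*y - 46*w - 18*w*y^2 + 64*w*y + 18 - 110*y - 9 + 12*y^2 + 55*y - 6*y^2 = -120*w^3 - 98*w^2 + 19*w + y^2*(6 - 18*w) + y*(192*w^2 + 101*w - 55) + 9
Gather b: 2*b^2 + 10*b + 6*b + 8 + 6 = 2*b^2 + 16*b + 14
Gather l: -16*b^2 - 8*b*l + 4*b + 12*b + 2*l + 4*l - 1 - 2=-16*b^2 + 16*b + l*(6 - 8*b) - 3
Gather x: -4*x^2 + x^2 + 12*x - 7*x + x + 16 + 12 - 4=-3*x^2 + 6*x + 24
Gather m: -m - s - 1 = -m - s - 1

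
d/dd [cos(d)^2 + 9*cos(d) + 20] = -(2*cos(d) + 9)*sin(d)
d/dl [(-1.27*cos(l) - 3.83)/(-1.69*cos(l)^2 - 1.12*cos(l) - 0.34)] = (2.1463*cos(l)^2 + 12.9454*cos(l) + 3.8578)*sin(l)/(2.8561*cos(l)^4 + 3.7856*cos(l)^3 + 2.4036*cos(l)^2 + 0.7616*cos(l) + 0.1156)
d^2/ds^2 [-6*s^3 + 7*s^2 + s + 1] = 14 - 36*s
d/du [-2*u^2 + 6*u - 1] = 6 - 4*u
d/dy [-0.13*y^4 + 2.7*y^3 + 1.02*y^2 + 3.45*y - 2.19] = -0.52*y^3 + 8.1*y^2 + 2.04*y + 3.45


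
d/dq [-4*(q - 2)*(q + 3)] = -8*q - 4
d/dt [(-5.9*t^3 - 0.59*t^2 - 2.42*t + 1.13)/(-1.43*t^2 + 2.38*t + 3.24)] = (8.437*t^4 - 28.084*t^3 - 62.2128*t^2 - 0.5914*t - 10.5302)/(2.0449*t^4 - 6.8068*t^3 - 3.602*t^2 + 15.4224*t + 10.4976)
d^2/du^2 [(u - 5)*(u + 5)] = 2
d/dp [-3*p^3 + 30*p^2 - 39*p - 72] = -9*p^2 + 60*p - 39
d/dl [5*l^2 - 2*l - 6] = 10*l - 2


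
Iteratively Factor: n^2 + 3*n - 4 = (n - 1)*(n + 4)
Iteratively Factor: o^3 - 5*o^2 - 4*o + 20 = (o + 2)*(o^2 - 7*o + 10) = (o - 2)*(o + 2)*(o - 5)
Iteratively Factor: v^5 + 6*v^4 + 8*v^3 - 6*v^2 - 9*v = (v - 1)*(v^4 + 7*v^3 + 15*v^2 + 9*v) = v*(v - 1)*(v^3 + 7*v^2 + 15*v + 9) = v*(v - 1)*(v + 3)*(v^2 + 4*v + 3) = v*(v - 1)*(v + 3)^2*(v + 1)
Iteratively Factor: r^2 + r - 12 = (r - 3)*(r + 4)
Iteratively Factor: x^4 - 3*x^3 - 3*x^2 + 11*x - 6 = (x - 1)*(x^3 - 2*x^2 - 5*x + 6) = (x - 1)^2*(x^2 - x - 6) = (x - 1)^2*(x + 2)*(x - 3)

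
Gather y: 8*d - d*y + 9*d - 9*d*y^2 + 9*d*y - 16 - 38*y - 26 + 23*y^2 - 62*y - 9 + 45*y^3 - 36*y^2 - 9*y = 17*d + 45*y^3 + y^2*(-9*d - 13) + y*(8*d - 109) - 51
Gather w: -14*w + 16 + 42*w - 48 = 28*w - 32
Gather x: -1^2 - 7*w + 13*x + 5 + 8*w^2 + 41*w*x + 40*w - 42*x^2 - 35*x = 8*w^2 + 33*w - 42*x^2 + x*(41*w - 22) + 4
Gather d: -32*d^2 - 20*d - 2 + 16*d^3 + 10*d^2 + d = 16*d^3 - 22*d^2 - 19*d - 2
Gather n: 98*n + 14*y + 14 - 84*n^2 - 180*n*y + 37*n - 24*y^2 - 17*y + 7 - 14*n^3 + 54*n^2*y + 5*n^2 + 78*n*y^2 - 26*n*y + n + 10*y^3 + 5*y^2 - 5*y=-14*n^3 + n^2*(54*y - 79) + n*(78*y^2 - 206*y + 136) + 10*y^3 - 19*y^2 - 8*y + 21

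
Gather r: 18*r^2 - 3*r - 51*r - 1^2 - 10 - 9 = 18*r^2 - 54*r - 20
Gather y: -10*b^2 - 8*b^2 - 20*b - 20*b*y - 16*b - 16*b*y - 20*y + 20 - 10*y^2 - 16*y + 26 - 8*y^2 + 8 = -18*b^2 - 36*b - 18*y^2 + y*(-36*b - 36) + 54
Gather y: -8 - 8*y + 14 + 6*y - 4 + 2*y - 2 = 0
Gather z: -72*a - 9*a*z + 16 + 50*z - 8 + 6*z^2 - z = -72*a + 6*z^2 + z*(49 - 9*a) + 8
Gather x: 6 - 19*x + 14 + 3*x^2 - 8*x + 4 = 3*x^2 - 27*x + 24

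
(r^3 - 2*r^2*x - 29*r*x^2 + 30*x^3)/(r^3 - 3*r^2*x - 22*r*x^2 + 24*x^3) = (r + 5*x)/(r + 4*x)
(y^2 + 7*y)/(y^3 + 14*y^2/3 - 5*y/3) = 3*(y + 7)/(3*y^2 + 14*y - 5)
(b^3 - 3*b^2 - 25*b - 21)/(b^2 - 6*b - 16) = (-b^3 + 3*b^2 + 25*b + 21)/(-b^2 + 6*b + 16)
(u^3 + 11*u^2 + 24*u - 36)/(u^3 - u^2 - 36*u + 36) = (u + 6)/(u - 6)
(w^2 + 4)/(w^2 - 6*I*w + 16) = (w - 2*I)/(w - 8*I)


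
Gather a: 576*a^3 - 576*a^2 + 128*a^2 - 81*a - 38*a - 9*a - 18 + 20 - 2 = 576*a^3 - 448*a^2 - 128*a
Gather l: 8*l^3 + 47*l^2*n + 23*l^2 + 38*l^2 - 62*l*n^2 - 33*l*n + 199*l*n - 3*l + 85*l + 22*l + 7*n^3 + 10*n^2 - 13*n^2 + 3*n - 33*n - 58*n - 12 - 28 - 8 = 8*l^3 + l^2*(47*n + 61) + l*(-62*n^2 + 166*n + 104) + 7*n^3 - 3*n^2 - 88*n - 48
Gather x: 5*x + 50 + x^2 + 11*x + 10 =x^2 + 16*x + 60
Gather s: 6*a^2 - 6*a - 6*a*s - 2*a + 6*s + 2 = 6*a^2 - 8*a + s*(6 - 6*a) + 2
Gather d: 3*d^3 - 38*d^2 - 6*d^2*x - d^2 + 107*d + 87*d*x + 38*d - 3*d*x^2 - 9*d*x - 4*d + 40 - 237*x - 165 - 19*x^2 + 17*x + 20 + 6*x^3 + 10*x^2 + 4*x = 3*d^3 + d^2*(-6*x - 39) + d*(-3*x^2 + 78*x + 141) + 6*x^3 - 9*x^2 - 216*x - 105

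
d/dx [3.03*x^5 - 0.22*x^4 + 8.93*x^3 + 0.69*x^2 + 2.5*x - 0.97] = 15.15*x^4 - 0.88*x^3 + 26.79*x^2 + 1.38*x + 2.5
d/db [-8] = 0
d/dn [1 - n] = -1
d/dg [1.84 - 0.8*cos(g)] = 0.8*sin(g)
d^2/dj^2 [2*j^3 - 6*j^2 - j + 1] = 12*j - 12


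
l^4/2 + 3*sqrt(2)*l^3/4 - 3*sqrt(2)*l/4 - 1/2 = (l/2 + 1/2)*(l - 1)*(l + sqrt(2)/2)*(l + sqrt(2))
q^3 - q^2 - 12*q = q*(q - 4)*(q + 3)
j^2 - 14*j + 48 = (j - 8)*(j - 6)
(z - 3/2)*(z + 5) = z^2 + 7*z/2 - 15/2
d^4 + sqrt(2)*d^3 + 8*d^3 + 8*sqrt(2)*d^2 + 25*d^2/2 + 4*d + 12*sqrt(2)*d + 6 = (d + 2)*(d + 6)*(sqrt(2)*d/2 + 1/2)*(sqrt(2)*d + 1)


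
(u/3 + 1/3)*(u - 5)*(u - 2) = u^3/3 - 2*u^2 + u + 10/3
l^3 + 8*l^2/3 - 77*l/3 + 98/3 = (l - 7/3)*(l - 2)*(l + 7)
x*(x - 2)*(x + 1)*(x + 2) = x^4 + x^3 - 4*x^2 - 4*x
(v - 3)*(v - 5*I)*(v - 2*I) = v^3 - 3*v^2 - 7*I*v^2 - 10*v + 21*I*v + 30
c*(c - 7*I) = c^2 - 7*I*c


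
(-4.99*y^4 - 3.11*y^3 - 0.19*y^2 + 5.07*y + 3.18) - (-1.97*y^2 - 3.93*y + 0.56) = -4.99*y^4 - 3.11*y^3 + 1.78*y^2 + 9.0*y + 2.62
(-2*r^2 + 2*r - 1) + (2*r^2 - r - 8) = r - 9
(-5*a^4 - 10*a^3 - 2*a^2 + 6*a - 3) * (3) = -15*a^4 - 30*a^3 - 6*a^2 + 18*a - 9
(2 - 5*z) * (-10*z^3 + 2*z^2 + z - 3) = 50*z^4 - 30*z^3 - z^2 + 17*z - 6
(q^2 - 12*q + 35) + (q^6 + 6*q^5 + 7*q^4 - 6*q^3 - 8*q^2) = q^6 + 6*q^5 + 7*q^4 - 6*q^3 - 7*q^2 - 12*q + 35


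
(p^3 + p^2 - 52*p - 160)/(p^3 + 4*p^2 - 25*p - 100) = (p - 8)/(p - 5)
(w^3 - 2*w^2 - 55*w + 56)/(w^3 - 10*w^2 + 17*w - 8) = (w + 7)/(w - 1)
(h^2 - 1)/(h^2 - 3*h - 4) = (h - 1)/(h - 4)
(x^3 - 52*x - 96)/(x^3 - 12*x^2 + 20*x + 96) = (x + 6)/(x - 6)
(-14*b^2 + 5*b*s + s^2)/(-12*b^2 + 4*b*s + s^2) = (7*b + s)/(6*b + s)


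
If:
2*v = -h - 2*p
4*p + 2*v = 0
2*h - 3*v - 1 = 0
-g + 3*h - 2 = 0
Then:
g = -7/5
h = 1/5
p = 1/10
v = -1/5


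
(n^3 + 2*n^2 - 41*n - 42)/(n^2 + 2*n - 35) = (n^2 - 5*n - 6)/(n - 5)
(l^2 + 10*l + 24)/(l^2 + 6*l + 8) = (l + 6)/(l + 2)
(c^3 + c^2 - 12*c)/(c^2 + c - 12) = c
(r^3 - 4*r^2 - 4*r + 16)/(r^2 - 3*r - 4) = (r^2 - 4)/(r + 1)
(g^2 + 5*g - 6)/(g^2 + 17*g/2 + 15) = 2*(g - 1)/(2*g + 5)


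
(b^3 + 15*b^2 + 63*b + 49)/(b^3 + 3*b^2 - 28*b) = (b^2 + 8*b + 7)/(b*(b - 4))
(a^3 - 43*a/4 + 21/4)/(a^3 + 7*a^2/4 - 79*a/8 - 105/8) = 2*(2*a - 1)/(4*a + 5)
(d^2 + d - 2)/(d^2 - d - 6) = (d - 1)/(d - 3)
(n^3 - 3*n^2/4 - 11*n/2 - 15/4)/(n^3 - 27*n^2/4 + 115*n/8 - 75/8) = 2*(4*n^2 + 9*n + 5)/(8*n^2 - 30*n + 25)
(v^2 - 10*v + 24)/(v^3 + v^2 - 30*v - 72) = (v - 4)/(v^2 + 7*v + 12)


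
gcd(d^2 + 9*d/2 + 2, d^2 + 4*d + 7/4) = d + 1/2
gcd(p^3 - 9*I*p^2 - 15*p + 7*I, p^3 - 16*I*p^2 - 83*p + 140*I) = p - 7*I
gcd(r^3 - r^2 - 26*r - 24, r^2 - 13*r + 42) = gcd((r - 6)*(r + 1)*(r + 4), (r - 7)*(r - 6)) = r - 6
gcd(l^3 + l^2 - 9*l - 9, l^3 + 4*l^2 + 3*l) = l^2 + 4*l + 3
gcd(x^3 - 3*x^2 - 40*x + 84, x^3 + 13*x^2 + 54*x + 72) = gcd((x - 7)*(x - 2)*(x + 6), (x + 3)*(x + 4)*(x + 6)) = x + 6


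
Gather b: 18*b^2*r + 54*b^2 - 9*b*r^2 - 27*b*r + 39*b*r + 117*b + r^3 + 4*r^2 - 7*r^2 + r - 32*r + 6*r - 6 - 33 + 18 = b^2*(18*r + 54) + b*(-9*r^2 + 12*r + 117) + r^3 - 3*r^2 - 25*r - 21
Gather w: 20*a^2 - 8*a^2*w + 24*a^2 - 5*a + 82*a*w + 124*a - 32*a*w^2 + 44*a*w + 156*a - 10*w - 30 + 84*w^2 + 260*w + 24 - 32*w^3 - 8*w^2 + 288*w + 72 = 44*a^2 + 275*a - 32*w^3 + w^2*(76 - 32*a) + w*(-8*a^2 + 126*a + 538) + 66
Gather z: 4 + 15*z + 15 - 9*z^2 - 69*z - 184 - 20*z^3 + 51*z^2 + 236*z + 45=-20*z^3 + 42*z^2 + 182*z - 120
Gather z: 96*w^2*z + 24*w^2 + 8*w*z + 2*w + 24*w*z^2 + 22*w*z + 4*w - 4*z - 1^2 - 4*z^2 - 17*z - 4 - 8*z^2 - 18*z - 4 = 24*w^2 + 6*w + z^2*(24*w - 12) + z*(96*w^2 + 30*w - 39) - 9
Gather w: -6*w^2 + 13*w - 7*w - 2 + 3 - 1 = -6*w^2 + 6*w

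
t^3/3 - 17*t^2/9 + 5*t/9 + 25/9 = (t/3 + 1/3)*(t - 5)*(t - 5/3)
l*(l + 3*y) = l^2 + 3*l*y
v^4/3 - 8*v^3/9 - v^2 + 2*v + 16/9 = (v/3 + 1/3)*(v - 8/3)*(v - 2)*(v + 1)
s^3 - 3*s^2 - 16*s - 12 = (s - 6)*(s + 1)*(s + 2)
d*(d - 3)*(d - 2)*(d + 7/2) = d^4 - 3*d^3/2 - 23*d^2/2 + 21*d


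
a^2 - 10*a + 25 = (a - 5)^2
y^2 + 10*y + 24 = (y + 4)*(y + 6)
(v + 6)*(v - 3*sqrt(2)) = v^2 - 3*sqrt(2)*v + 6*v - 18*sqrt(2)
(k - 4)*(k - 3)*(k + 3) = k^3 - 4*k^2 - 9*k + 36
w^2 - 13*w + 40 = (w - 8)*(w - 5)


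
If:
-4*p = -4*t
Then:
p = t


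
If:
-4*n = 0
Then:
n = 0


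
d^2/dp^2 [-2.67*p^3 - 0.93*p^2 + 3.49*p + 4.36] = -16.02*p - 1.86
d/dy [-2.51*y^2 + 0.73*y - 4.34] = 0.73 - 5.02*y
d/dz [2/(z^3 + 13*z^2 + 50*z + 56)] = 2*(-3*z^2 - 26*z - 50)/(z^3 + 13*z^2 + 50*z + 56)^2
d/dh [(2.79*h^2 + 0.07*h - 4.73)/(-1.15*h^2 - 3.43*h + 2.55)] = (-9.4892*h^2 + 3.35*h - 16.0454)/(1.3225*h^4 + 7.889*h^3 + 5.8999*h^2 - 17.493*h + 6.5025)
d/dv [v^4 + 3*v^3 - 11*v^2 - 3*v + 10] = 4*v^3 + 9*v^2 - 22*v - 3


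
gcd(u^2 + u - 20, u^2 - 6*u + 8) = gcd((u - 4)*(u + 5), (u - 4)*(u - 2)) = u - 4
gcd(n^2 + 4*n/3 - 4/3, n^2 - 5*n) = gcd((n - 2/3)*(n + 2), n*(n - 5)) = 1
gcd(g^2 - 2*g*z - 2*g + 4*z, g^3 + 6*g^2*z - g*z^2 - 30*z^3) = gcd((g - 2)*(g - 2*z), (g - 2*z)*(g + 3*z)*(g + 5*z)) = -g + 2*z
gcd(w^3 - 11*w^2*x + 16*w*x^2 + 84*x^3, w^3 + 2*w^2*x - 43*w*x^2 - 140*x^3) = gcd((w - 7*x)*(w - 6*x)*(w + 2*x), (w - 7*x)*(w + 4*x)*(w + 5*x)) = -w + 7*x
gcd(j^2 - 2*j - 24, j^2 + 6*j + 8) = j + 4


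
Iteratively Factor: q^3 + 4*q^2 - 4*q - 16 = (q - 2)*(q^2 + 6*q + 8) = (q - 2)*(q + 4)*(q + 2)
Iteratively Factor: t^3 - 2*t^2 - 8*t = (t - 4)*(t^2 + 2*t) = t*(t - 4)*(t + 2)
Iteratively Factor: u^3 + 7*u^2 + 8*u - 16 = (u - 1)*(u^2 + 8*u + 16) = (u - 1)*(u + 4)*(u + 4)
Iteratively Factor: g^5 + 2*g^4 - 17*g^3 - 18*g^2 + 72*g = (g - 2)*(g^4 + 4*g^3 - 9*g^2 - 36*g) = (g - 2)*(g + 3)*(g^3 + g^2 - 12*g) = (g - 2)*(g + 3)*(g + 4)*(g^2 - 3*g) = g*(g - 2)*(g + 3)*(g + 4)*(g - 3)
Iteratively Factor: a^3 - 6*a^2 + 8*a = (a)*(a^2 - 6*a + 8) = a*(a - 2)*(a - 4)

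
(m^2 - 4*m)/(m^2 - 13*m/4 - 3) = 4*m/(4*m + 3)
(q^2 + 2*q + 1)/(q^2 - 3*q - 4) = (q + 1)/(q - 4)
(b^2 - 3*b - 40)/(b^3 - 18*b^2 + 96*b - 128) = (b + 5)/(b^2 - 10*b + 16)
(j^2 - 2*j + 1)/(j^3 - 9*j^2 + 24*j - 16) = (j - 1)/(j^2 - 8*j + 16)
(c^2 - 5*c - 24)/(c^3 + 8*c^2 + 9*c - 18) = (c - 8)/(c^2 + 5*c - 6)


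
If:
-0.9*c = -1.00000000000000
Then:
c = 1.11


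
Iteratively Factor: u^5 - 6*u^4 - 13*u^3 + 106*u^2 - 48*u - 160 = (u - 4)*(u^4 - 2*u^3 - 21*u^2 + 22*u + 40) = (u - 4)*(u - 2)*(u^3 - 21*u - 20) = (u - 5)*(u - 4)*(u - 2)*(u^2 + 5*u + 4) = (u - 5)*(u - 4)*(u - 2)*(u + 4)*(u + 1)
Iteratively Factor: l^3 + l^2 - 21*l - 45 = (l - 5)*(l^2 + 6*l + 9) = (l - 5)*(l + 3)*(l + 3)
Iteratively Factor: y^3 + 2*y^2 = (y)*(y^2 + 2*y) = y*(y + 2)*(y)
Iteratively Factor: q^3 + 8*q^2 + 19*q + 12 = (q + 3)*(q^2 + 5*q + 4) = (q + 3)*(q + 4)*(q + 1)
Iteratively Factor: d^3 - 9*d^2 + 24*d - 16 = (d - 4)*(d^2 - 5*d + 4) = (d - 4)*(d - 1)*(d - 4)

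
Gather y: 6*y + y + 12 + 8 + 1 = 7*y + 21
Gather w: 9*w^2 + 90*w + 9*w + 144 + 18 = 9*w^2 + 99*w + 162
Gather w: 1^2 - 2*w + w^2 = w^2 - 2*w + 1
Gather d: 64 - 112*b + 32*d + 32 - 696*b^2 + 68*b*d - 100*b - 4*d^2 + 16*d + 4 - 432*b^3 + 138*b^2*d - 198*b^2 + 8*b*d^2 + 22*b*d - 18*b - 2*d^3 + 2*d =-432*b^3 - 894*b^2 - 230*b - 2*d^3 + d^2*(8*b - 4) + d*(138*b^2 + 90*b + 50) + 100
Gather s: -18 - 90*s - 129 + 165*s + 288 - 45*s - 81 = 30*s + 60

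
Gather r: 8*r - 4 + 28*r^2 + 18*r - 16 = 28*r^2 + 26*r - 20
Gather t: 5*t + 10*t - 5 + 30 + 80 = 15*t + 105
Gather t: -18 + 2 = -16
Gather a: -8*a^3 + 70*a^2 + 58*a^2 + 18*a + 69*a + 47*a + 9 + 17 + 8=-8*a^3 + 128*a^2 + 134*a + 34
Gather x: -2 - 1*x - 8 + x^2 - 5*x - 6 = x^2 - 6*x - 16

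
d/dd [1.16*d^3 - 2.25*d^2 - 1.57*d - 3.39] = 3.48*d^2 - 4.5*d - 1.57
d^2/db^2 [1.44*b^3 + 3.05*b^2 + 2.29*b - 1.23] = 8.64*b + 6.1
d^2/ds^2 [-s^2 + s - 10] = -2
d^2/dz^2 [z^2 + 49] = 2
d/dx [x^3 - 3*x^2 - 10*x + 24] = 3*x^2 - 6*x - 10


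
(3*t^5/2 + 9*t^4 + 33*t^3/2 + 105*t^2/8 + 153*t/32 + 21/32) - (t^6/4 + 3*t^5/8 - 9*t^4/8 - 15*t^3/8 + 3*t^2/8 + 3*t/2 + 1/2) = -t^6/4 + 9*t^5/8 + 81*t^4/8 + 147*t^3/8 + 51*t^2/4 + 105*t/32 + 5/32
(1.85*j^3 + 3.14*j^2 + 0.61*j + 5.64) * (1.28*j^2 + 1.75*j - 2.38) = 2.368*j^5 + 7.2567*j^4 + 1.8728*j^3 + 0.813499999999999*j^2 + 8.4182*j - 13.4232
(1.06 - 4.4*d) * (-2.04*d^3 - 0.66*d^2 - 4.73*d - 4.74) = 8.976*d^4 + 0.7416*d^3 + 20.1124*d^2 + 15.8422*d - 5.0244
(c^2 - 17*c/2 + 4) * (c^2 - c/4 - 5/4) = c^4 - 35*c^3/4 + 39*c^2/8 + 77*c/8 - 5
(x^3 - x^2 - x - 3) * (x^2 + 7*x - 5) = x^5 + 6*x^4 - 13*x^3 - 5*x^2 - 16*x + 15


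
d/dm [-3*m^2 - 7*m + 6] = -6*m - 7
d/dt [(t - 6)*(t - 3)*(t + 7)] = 3*t^2 - 4*t - 45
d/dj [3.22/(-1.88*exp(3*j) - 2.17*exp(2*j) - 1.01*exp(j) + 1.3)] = (18.1608*exp(2*j) + 13.9748*exp(j) + 3.2522)*exp(j)/(1.88*exp(3*j) + 2.17*exp(2*j) + 1.01*exp(j) - 1.3)^2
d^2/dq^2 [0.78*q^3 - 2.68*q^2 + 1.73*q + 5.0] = 4.68*q - 5.36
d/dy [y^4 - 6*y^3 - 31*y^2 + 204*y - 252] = 4*y^3 - 18*y^2 - 62*y + 204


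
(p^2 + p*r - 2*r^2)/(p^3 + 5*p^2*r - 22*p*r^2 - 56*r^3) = (p - r)/(p^2 + 3*p*r - 28*r^2)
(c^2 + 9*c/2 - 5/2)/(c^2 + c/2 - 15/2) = (2*c^2 + 9*c - 5)/(2*c^2 + c - 15)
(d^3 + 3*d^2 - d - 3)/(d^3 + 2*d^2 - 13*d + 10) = (d^2 + 4*d + 3)/(d^2 + 3*d - 10)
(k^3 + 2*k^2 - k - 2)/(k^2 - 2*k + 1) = (k^2 + 3*k + 2)/(k - 1)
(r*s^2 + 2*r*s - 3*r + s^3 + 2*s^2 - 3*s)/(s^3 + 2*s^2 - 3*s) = (r + s)/s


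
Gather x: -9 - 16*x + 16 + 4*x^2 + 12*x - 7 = 4*x^2 - 4*x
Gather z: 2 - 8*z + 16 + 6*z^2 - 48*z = 6*z^2 - 56*z + 18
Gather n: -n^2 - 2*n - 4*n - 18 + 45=-n^2 - 6*n + 27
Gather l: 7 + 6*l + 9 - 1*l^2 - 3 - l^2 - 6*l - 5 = 8 - 2*l^2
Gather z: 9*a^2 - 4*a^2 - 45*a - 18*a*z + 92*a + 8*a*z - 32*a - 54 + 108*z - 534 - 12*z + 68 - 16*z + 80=5*a^2 + 15*a + z*(80 - 10*a) - 440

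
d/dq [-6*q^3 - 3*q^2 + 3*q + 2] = -18*q^2 - 6*q + 3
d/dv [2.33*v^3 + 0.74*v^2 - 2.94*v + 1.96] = 6.99*v^2 + 1.48*v - 2.94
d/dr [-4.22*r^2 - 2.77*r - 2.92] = -8.44*r - 2.77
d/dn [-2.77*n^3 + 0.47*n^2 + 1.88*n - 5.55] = -8.31*n^2 + 0.94*n + 1.88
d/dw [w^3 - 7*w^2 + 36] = w*(3*w - 14)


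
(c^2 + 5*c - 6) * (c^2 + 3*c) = c^4 + 8*c^3 + 9*c^2 - 18*c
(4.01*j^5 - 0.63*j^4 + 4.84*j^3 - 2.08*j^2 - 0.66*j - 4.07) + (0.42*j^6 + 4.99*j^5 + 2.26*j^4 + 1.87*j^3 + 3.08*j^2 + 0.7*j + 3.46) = 0.42*j^6 + 9.0*j^5 + 1.63*j^4 + 6.71*j^3 + 1.0*j^2 + 0.0399999999999999*j - 0.61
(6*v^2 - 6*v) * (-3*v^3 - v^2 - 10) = -18*v^5 + 12*v^4 + 6*v^3 - 60*v^2 + 60*v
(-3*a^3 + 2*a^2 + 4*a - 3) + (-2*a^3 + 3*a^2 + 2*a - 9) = -5*a^3 + 5*a^2 + 6*a - 12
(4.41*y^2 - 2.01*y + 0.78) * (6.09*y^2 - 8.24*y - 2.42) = 26.8569*y^4 - 48.5793*y^3 + 10.6404*y^2 - 1.563*y - 1.8876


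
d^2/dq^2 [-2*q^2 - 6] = -4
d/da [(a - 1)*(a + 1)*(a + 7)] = 3*a^2 + 14*a - 1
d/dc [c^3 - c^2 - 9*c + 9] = 3*c^2 - 2*c - 9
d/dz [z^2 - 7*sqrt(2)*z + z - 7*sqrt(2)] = 2*z - 7*sqrt(2) + 1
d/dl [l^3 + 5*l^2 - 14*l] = 3*l^2 + 10*l - 14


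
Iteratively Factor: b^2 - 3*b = (b)*(b - 3)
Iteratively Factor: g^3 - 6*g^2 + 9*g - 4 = (g - 1)*(g^2 - 5*g + 4) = (g - 4)*(g - 1)*(g - 1)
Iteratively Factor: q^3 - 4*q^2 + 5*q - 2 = (q - 2)*(q^2 - 2*q + 1) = (q - 2)*(q - 1)*(q - 1)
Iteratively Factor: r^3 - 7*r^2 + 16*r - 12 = (r - 2)*(r^2 - 5*r + 6) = (r - 2)^2*(r - 3)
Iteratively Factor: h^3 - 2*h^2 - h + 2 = (h - 1)*(h^2 - h - 2) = (h - 2)*(h - 1)*(h + 1)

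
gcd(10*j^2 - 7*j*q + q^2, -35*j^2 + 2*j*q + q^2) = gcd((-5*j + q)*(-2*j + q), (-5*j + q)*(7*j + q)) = -5*j + q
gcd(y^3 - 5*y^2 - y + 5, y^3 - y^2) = y - 1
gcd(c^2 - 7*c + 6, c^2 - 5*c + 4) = c - 1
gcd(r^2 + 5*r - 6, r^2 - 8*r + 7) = r - 1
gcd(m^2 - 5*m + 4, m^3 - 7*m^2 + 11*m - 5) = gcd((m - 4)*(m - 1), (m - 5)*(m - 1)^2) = m - 1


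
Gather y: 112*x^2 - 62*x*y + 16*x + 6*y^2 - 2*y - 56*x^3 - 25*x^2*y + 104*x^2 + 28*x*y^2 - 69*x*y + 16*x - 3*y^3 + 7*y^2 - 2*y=-56*x^3 + 216*x^2 + 32*x - 3*y^3 + y^2*(28*x + 13) + y*(-25*x^2 - 131*x - 4)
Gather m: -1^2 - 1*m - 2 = -m - 3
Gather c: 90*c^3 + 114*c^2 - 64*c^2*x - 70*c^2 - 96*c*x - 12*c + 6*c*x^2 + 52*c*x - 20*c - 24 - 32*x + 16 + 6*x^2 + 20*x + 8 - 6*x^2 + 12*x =90*c^3 + c^2*(44 - 64*x) + c*(6*x^2 - 44*x - 32)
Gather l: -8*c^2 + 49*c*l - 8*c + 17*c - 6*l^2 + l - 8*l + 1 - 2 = -8*c^2 + 9*c - 6*l^2 + l*(49*c - 7) - 1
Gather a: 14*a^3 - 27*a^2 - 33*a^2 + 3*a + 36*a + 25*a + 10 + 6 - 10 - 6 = 14*a^3 - 60*a^2 + 64*a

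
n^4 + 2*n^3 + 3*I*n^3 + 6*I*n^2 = n^2*(n + 2)*(n + 3*I)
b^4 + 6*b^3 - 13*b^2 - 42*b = b*(b - 3)*(b + 2)*(b + 7)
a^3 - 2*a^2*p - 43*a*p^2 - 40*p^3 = (a - 8*p)*(a + p)*(a + 5*p)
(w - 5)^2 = w^2 - 10*w + 25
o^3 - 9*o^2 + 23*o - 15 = (o - 5)*(o - 3)*(o - 1)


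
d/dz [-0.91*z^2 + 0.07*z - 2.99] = 0.07 - 1.82*z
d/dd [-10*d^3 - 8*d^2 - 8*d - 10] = -30*d^2 - 16*d - 8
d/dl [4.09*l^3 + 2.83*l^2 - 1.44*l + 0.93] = 12.27*l^2 + 5.66*l - 1.44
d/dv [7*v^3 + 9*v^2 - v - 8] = 21*v^2 + 18*v - 1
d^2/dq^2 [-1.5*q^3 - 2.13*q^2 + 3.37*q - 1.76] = -9.0*q - 4.26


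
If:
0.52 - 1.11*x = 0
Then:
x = 0.47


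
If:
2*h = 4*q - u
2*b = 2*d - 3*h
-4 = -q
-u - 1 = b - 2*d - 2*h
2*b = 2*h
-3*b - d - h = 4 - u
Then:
No Solution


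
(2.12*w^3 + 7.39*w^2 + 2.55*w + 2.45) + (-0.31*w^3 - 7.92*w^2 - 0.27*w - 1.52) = 1.81*w^3 - 0.53*w^2 + 2.28*w + 0.93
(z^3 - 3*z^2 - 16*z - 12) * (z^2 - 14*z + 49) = z^5 - 17*z^4 + 75*z^3 + 65*z^2 - 616*z - 588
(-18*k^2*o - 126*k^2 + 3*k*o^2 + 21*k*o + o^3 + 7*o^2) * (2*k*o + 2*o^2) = -36*k^3*o^2 - 252*k^3*o - 30*k^2*o^3 - 210*k^2*o^2 + 8*k*o^4 + 56*k*o^3 + 2*o^5 + 14*o^4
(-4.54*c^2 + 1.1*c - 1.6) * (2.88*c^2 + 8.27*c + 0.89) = -13.0752*c^4 - 34.3778*c^3 + 0.448399999999999*c^2 - 12.253*c - 1.424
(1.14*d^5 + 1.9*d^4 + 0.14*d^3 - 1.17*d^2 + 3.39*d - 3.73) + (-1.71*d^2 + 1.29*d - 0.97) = 1.14*d^5 + 1.9*d^4 + 0.14*d^3 - 2.88*d^2 + 4.68*d - 4.7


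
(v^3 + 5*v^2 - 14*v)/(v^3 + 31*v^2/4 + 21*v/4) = 4*(v - 2)/(4*v + 3)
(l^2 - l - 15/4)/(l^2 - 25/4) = (2*l + 3)/(2*l + 5)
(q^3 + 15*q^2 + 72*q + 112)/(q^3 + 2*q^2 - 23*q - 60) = (q^2 + 11*q + 28)/(q^2 - 2*q - 15)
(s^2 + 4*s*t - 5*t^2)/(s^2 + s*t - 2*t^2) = (s + 5*t)/(s + 2*t)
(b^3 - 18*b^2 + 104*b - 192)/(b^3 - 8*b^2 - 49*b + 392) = (b^2 - 10*b + 24)/(b^2 - 49)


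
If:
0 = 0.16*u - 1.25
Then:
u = 7.81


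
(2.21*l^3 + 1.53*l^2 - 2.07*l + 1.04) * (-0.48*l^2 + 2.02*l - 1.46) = -1.0608*l^5 + 3.7298*l^4 + 0.8576*l^3 - 6.9144*l^2 + 5.123*l - 1.5184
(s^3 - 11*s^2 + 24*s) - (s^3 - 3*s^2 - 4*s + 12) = -8*s^2 + 28*s - 12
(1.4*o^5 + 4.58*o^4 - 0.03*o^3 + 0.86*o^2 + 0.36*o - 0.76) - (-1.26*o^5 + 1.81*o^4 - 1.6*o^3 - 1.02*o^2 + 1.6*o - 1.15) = 2.66*o^5 + 2.77*o^4 + 1.57*o^3 + 1.88*o^2 - 1.24*o + 0.39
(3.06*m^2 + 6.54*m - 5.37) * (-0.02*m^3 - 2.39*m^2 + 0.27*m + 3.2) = -0.0612*m^5 - 7.4442*m^4 - 14.697*m^3 + 24.3921*m^2 + 19.4781*m - 17.184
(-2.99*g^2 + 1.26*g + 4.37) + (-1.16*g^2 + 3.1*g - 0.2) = -4.15*g^2 + 4.36*g + 4.17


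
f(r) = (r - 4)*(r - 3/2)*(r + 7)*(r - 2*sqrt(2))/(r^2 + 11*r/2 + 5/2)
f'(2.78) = -0.61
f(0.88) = -3.66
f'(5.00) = 2.57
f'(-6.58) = -100.35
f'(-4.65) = -1675.16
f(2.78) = 0.03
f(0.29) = -19.88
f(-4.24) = 324.63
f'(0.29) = 55.81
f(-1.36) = 115.68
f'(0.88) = 11.77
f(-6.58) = -35.16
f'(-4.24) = -364.60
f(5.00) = 1.66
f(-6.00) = -120.39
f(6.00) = 5.19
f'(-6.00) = -220.94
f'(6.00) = 4.51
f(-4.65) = 643.66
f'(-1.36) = 33.59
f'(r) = (-2*r - 11/2)*(r - 4)*(r - 3/2)*(r + 7)*(r - 2*sqrt(2))/(r^2 + 11*r/2 + 5/2)^2 + (r - 4)*(r - 3/2)*(r + 7)/(r^2 + 11*r/2 + 5/2) + (r - 4)*(r - 3/2)*(r - 2*sqrt(2))/(r^2 + 11*r/2 + 5/2) + (r - 4)*(r + 7)*(r - 2*sqrt(2))/(r^2 + 11*r/2 + 5/2) + (r - 3/2)*(r + 7)*(r - 2*sqrt(2))/(r^2 + 11*r/2 + 5/2) = 2*(4*r^5 - 4*sqrt(2)*r^4 + 36*r^4 - 44*sqrt(2)*r^3 + 53*r^3 - 419*r^2 - 193*sqrt(2)*r^2 - 325*r + 306*sqrt(2)*r + 210 + 1249*sqrt(2))/(4*r^4 + 44*r^3 + 141*r^2 + 110*r + 25)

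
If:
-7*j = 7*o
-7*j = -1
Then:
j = 1/7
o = -1/7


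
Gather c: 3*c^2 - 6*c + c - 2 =3*c^2 - 5*c - 2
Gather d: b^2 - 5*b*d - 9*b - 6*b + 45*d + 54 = b^2 - 15*b + d*(45 - 5*b) + 54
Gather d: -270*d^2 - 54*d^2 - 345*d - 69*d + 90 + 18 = -324*d^2 - 414*d + 108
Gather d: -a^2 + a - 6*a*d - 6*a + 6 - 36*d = -a^2 - 5*a + d*(-6*a - 36) + 6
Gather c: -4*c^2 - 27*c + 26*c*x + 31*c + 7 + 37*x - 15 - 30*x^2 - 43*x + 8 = -4*c^2 + c*(26*x + 4) - 30*x^2 - 6*x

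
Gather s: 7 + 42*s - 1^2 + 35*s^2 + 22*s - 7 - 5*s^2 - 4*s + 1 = 30*s^2 + 60*s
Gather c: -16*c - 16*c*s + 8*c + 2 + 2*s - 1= c*(-16*s - 8) + 2*s + 1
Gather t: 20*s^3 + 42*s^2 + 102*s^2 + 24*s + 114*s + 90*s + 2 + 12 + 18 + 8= 20*s^3 + 144*s^2 + 228*s + 40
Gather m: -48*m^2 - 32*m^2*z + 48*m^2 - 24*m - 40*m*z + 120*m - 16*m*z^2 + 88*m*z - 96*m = -32*m^2*z + m*(-16*z^2 + 48*z)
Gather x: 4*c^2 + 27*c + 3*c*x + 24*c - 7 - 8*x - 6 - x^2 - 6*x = 4*c^2 + 51*c - x^2 + x*(3*c - 14) - 13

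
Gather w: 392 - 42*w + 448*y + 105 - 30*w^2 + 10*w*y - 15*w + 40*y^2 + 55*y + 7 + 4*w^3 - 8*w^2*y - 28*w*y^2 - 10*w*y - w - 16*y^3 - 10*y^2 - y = 4*w^3 + w^2*(-8*y - 30) + w*(-28*y^2 - 58) - 16*y^3 + 30*y^2 + 502*y + 504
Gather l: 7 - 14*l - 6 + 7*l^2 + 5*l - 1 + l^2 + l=8*l^2 - 8*l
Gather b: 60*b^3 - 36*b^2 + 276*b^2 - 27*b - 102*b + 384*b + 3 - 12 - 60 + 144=60*b^3 + 240*b^2 + 255*b + 75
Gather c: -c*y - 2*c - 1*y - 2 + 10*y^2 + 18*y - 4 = c*(-y - 2) + 10*y^2 + 17*y - 6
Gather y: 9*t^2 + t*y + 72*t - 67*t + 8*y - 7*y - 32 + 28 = 9*t^2 + 5*t + y*(t + 1) - 4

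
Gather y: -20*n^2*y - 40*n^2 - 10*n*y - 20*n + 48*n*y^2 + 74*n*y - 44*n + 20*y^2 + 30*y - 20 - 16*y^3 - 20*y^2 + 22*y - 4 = -40*n^2 + 48*n*y^2 - 64*n - 16*y^3 + y*(-20*n^2 + 64*n + 52) - 24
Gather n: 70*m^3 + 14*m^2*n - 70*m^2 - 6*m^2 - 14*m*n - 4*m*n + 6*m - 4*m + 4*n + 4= 70*m^3 - 76*m^2 + 2*m + n*(14*m^2 - 18*m + 4) + 4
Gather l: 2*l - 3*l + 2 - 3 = -l - 1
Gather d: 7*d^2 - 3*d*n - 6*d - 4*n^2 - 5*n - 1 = 7*d^2 + d*(-3*n - 6) - 4*n^2 - 5*n - 1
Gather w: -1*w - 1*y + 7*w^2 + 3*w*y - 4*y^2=7*w^2 + w*(3*y - 1) - 4*y^2 - y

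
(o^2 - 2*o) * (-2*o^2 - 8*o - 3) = -2*o^4 - 4*o^3 + 13*o^2 + 6*o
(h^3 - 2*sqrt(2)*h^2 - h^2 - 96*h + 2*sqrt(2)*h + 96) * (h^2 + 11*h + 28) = h^5 - 2*sqrt(2)*h^4 + 10*h^4 - 79*h^3 - 20*sqrt(2)*h^3 - 988*h^2 - 34*sqrt(2)*h^2 - 1632*h + 56*sqrt(2)*h + 2688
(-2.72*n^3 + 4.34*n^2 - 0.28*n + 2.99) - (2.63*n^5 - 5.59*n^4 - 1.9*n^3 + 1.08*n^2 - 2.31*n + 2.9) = -2.63*n^5 + 5.59*n^4 - 0.82*n^3 + 3.26*n^2 + 2.03*n + 0.0900000000000003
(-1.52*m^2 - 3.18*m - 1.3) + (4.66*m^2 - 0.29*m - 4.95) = 3.14*m^2 - 3.47*m - 6.25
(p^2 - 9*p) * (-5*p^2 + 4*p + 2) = -5*p^4 + 49*p^3 - 34*p^2 - 18*p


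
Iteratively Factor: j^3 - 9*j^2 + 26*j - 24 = (j - 3)*(j^2 - 6*j + 8) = (j - 4)*(j - 3)*(j - 2)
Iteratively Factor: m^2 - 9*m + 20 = (m - 5)*(m - 4)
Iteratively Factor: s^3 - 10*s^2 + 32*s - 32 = (s - 4)*(s^2 - 6*s + 8) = (s - 4)*(s - 2)*(s - 4)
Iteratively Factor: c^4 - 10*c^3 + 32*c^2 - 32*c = (c)*(c^3 - 10*c^2 + 32*c - 32) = c*(c - 4)*(c^2 - 6*c + 8) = c*(c - 4)^2*(c - 2)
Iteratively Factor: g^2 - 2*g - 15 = (g - 5)*(g + 3)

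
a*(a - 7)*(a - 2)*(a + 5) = a^4 - 4*a^3 - 31*a^2 + 70*a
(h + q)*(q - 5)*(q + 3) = h*q^2 - 2*h*q - 15*h + q^3 - 2*q^2 - 15*q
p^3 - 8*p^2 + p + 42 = (p - 7)*(p - 3)*(p + 2)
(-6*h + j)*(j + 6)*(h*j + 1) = -6*h^2*j^2 - 36*h^2*j + h*j^3 + 6*h*j^2 - 6*h*j - 36*h + j^2 + 6*j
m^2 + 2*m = m*(m + 2)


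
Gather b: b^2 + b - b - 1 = b^2 - 1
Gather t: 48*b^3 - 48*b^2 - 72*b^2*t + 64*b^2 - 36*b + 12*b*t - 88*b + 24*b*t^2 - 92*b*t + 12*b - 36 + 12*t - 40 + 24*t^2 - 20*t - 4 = 48*b^3 + 16*b^2 - 112*b + t^2*(24*b + 24) + t*(-72*b^2 - 80*b - 8) - 80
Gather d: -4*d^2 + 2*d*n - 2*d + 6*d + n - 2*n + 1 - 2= -4*d^2 + d*(2*n + 4) - n - 1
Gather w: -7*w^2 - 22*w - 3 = -7*w^2 - 22*w - 3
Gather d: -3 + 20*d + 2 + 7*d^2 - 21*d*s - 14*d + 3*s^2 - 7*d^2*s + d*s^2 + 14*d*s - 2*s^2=d^2*(7 - 7*s) + d*(s^2 - 7*s + 6) + s^2 - 1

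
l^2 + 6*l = l*(l + 6)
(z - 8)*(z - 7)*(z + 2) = z^3 - 13*z^2 + 26*z + 112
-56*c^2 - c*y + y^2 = (-8*c + y)*(7*c + y)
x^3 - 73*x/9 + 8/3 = (x - 8/3)*(x - 1/3)*(x + 3)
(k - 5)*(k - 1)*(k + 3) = k^3 - 3*k^2 - 13*k + 15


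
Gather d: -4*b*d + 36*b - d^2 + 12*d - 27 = 36*b - d^2 + d*(12 - 4*b) - 27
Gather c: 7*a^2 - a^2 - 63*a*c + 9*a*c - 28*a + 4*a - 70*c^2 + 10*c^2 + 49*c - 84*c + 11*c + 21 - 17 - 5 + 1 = 6*a^2 - 24*a - 60*c^2 + c*(-54*a - 24)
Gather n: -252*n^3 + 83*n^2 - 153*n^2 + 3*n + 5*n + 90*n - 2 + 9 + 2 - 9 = -252*n^3 - 70*n^2 + 98*n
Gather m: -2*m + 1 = 1 - 2*m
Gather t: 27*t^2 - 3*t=27*t^2 - 3*t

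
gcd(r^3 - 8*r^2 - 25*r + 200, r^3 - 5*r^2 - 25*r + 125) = r^2 - 25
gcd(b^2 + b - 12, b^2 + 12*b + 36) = 1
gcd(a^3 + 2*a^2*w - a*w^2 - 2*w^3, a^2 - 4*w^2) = a + 2*w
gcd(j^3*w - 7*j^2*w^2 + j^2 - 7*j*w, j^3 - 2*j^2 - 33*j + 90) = 1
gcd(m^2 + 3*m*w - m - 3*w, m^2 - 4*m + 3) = m - 1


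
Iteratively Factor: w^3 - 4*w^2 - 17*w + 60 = (w + 4)*(w^2 - 8*w + 15) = (w - 3)*(w + 4)*(w - 5)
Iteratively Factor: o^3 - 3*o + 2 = (o - 1)*(o^2 + o - 2) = (o - 1)*(o + 2)*(o - 1)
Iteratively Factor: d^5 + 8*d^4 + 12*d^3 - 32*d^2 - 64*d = (d - 2)*(d^4 + 10*d^3 + 32*d^2 + 32*d) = d*(d - 2)*(d^3 + 10*d^2 + 32*d + 32) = d*(d - 2)*(d + 4)*(d^2 + 6*d + 8) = d*(d - 2)*(d + 2)*(d + 4)*(d + 4)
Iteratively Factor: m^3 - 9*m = (m + 3)*(m^2 - 3*m) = m*(m + 3)*(m - 3)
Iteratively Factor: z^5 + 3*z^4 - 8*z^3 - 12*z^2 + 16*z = (z)*(z^4 + 3*z^3 - 8*z^2 - 12*z + 16) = z*(z + 2)*(z^3 + z^2 - 10*z + 8) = z*(z - 2)*(z + 2)*(z^2 + 3*z - 4) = z*(z - 2)*(z + 2)*(z + 4)*(z - 1)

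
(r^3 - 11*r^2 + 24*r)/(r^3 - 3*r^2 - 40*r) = (r - 3)/(r + 5)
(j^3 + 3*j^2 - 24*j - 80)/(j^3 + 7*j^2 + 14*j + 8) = (j^2 - j - 20)/(j^2 + 3*j + 2)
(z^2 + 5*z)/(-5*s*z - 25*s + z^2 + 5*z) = z/(-5*s + z)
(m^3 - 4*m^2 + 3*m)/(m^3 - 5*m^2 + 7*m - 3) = m/(m - 1)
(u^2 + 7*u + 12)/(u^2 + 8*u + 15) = (u + 4)/(u + 5)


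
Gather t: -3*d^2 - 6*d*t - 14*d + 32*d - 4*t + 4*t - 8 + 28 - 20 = -3*d^2 - 6*d*t + 18*d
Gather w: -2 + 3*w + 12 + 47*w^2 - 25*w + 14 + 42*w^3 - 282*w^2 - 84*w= 42*w^3 - 235*w^2 - 106*w + 24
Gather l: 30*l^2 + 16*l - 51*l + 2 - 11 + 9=30*l^2 - 35*l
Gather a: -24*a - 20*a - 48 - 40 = -44*a - 88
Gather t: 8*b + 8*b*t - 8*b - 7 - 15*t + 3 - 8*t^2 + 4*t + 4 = -8*t^2 + t*(8*b - 11)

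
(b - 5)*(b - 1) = b^2 - 6*b + 5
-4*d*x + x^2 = x*(-4*d + x)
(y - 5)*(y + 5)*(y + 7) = y^3 + 7*y^2 - 25*y - 175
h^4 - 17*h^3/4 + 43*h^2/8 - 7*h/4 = h*(h - 2)*(h - 7/4)*(h - 1/2)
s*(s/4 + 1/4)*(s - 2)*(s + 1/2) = s^4/4 - s^3/8 - 5*s^2/8 - s/4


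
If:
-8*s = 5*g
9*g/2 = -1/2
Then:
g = -1/9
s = 5/72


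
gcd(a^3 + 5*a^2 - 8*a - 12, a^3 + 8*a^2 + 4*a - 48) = a^2 + 4*a - 12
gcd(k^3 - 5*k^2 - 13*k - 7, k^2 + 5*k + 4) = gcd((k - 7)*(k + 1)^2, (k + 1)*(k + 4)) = k + 1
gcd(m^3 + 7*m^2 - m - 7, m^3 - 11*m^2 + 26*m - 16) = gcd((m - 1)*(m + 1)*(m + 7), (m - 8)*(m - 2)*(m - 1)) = m - 1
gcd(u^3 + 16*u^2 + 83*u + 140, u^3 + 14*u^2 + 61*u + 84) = u^2 + 11*u + 28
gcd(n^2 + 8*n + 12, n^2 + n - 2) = n + 2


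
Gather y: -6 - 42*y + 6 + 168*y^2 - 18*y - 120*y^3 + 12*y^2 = -120*y^3 + 180*y^2 - 60*y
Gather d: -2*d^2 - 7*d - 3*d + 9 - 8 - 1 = -2*d^2 - 10*d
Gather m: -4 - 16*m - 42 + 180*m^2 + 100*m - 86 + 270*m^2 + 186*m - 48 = 450*m^2 + 270*m - 180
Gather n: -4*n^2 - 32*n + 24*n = -4*n^2 - 8*n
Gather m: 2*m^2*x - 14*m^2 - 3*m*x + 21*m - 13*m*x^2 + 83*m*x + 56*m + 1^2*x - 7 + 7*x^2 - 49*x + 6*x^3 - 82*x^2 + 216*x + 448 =m^2*(2*x - 14) + m*(-13*x^2 + 80*x + 77) + 6*x^3 - 75*x^2 + 168*x + 441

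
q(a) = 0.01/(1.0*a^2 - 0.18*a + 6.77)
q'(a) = 0.01*(0.18 - 2.0*a)/(1.0*a^2 - 0.18*a + 6.77)^2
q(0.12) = 0.00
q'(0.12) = -0.00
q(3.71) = 0.00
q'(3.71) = -0.00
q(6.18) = 0.00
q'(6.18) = -0.00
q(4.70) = 0.00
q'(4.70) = -0.00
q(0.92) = 0.00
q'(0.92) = -0.00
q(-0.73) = 0.00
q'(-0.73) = 0.00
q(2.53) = 0.00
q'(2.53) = -0.00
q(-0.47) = 0.00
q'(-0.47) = 0.00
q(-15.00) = 0.00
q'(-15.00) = 0.00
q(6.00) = 0.00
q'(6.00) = -0.00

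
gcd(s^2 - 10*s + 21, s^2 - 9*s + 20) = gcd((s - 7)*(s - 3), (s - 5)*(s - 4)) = 1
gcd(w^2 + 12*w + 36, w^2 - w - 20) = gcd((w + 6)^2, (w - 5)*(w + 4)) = 1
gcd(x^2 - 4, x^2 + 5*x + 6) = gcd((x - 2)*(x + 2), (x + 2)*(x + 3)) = x + 2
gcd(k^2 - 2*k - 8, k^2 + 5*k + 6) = k + 2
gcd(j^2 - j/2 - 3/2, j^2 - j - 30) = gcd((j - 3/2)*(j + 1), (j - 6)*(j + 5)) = 1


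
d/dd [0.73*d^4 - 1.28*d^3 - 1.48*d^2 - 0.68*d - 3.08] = 2.92*d^3 - 3.84*d^2 - 2.96*d - 0.68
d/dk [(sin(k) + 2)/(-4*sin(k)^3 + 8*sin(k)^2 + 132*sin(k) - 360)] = (sin(k)^3 + 2*sin(k)^2 - 4*sin(k) - 78)*cos(k)/(2*(sin(k)^3 - 2*sin(k)^2 - 33*sin(k) + 90)^2)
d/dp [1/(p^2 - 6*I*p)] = 2*(-p + 3*I)/(p^2*(p - 6*I)^2)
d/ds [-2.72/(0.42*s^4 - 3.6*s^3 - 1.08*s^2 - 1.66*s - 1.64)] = (4.5696*s^3 - 29.376*s^2 - 5.8752*s - 4.5152)/(-0.42*s^4 + 3.6*s^3 + 1.08*s^2 + 1.66*s + 1.64)^2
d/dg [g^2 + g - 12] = 2*g + 1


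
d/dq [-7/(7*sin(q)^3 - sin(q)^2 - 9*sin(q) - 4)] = 7*(21*sin(q)^2 - 2*sin(q) - 9)*cos(q)/(-7*sin(q)^3 + sin(q)^2 + 9*sin(q) + 4)^2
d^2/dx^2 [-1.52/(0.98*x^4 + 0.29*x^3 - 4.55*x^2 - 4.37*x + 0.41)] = ((17.8752*x^2 + 2.6448*x - 13.832)*(0.98*x^4 + 0.29*x^3 - 4.55*x^2 - 4.37*x + 0.41) - 1.52*(3.92*x^3 + 0.87*x^2 - 9.1*x - 4.37)*(7.84*x^3 + 1.74*x^2 - 18.2*x - 8.74))/(0.98*x^4 + 0.29*x^3 - 4.55*x^2 - 4.37*x + 0.41)^3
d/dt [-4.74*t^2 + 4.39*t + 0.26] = 4.39 - 9.48*t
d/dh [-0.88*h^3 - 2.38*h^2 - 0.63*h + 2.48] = -2.64*h^2 - 4.76*h - 0.63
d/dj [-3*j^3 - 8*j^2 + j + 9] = -9*j^2 - 16*j + 1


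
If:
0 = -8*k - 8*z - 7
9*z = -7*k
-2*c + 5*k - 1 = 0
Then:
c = -331/32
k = -63/16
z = 49/16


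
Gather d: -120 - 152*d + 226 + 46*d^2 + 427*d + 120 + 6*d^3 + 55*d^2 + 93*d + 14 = 6*d^3 + 101*d^2 + 368*d + 240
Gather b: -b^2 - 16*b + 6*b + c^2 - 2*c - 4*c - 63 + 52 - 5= -b^2 - 10*b + c^2 - 6*c - 16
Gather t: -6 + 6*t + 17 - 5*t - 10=t + 1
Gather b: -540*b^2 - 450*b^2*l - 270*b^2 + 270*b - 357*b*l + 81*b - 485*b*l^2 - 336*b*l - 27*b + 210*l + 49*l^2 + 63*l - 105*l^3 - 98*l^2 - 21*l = b^2*(-450*l - 810) + b*(-485*l^2 - 693*l + 324) - 105*l^3 - 49*l^2 + 252*l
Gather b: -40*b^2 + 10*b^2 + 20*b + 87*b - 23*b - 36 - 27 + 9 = -30*b^2 + 84*b - 54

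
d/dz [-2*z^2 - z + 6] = -4*z - 1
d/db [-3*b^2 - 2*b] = -6*b - 2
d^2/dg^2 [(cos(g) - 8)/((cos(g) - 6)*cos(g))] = (26*sin(g)^4/cos(g)^3 + sin(g)^2 - 143 + 292/cos(g) + 288/cos(g)^2 - 602/cos(g)^3)/(cos(g) - 6)^3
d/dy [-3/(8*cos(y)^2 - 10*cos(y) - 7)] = 6*(5 - 8*cos(y))*sin(y)/(-8*cos(y)^2 + 10*cos(y) + 7)^2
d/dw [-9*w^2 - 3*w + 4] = -18*w - 3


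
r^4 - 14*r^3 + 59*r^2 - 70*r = r*(r - 7)*(r - 5)*(r - 2)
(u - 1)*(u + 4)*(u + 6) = u^3 + 9*u^2 + 14*u - 24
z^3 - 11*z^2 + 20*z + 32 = (z - 8)*(z - 4)*(z + 1)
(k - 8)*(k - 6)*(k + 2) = k^3 - 12*k^2 + 20*k + 96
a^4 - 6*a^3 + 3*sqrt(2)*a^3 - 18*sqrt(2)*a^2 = a^2*(a - 6)*(a + 3*sqrt(2))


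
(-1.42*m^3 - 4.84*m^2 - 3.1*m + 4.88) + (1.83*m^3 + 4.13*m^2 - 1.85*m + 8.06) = 0.41*m^3 - 0.71*m^2 - 4.95*m + 12.94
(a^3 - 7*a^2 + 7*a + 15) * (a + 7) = a^4 - 42*a^2 + 64*a + 105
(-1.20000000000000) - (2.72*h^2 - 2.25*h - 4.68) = -2.72*h^2 + 2.25*h + 3.48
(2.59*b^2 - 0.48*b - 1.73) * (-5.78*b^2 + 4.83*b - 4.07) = -14.9702*b^4 + 15.2841*b^3 - 2.8603*b^2 - 6.4023*b + 7.0411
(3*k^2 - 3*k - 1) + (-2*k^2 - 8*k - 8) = k^2 - 11*k - 9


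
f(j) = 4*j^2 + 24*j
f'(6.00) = 72.00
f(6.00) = 288.00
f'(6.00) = 72.00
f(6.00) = 288.00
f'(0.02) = 24.16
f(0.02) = 0.48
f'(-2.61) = 3.12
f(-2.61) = -35.39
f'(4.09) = 56.72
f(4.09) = 165.07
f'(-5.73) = -21.84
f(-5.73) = -6.19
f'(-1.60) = 11.20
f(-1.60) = -28.16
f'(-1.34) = 13.28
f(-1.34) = -24.98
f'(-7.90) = -39.20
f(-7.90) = 60.04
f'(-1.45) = 12.40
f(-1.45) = -26.39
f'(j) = 8*j + 24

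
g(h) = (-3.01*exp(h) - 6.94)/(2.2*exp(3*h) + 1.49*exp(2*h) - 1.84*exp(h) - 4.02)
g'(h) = (-3.01*exp(h) - 6.94)*(-6.6*exp(3*h) - 2.98*exp(2*h) + 1.84*exp(h))/(2.2*exp(3*h) + 1.49*exp(2*h) - 1.84*exp(h) - 4.02)^2 - 3.01*exp(h)/(2.2*exp(3*h) + 1.49*exp(2*h) - 1.84*exp(h) - 4.02)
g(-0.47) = 2.18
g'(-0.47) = 1.34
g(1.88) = -0.04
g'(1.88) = 0.09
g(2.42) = -0.01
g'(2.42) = 0.03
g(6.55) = -0.00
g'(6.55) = 0.00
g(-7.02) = 1.73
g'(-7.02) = -0.00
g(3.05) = -0.00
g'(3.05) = 0.01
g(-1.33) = 1.77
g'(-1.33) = 0.12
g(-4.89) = 1.73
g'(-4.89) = -0.00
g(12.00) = 0.00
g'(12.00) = 0.00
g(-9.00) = 1.73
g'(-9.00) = 0.00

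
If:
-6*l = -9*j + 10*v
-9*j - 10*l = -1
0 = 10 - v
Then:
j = 503/72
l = -99/16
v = 10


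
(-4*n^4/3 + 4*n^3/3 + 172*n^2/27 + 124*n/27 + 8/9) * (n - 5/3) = -4*n^5/3 + 32*n^4/9 + 112*n^3/27 - 488*n^2/81 - 548*n/81 - 40/27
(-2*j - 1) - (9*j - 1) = -11*j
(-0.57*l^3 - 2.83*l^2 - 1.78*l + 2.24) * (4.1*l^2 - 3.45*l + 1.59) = -2.337*l^5 - 9.6365*l^4 + 1.5592*l^3 + 10.8253*l^2 - 10.5582*l + 3.5616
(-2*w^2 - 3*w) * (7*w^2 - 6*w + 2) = -14*w^4 - 9*w^3 + 14*w^2 - 6*w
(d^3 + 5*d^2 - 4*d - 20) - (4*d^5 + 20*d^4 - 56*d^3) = -4*d^5 - 20*d^4 + 57*d^3 + 5*d^2 - 4*d - 20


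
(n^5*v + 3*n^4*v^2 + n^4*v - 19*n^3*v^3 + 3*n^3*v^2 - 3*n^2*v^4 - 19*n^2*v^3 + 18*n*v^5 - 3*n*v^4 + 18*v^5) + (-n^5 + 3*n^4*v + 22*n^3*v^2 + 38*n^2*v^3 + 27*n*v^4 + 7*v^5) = n^5*v - n^5 + 3*n^4*v^2 + 4*n^4*v - 19*n^3*v^3 + 25*n^3*v^2 - 3*n^2*v^4 + 19*n^2*v^3 + 18*n*v^5 + 24*n*v^4 + 25*v^5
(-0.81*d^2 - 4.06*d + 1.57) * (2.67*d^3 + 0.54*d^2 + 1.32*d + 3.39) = -2.1627*d^5 - 11.2776*d^4 + 0.9303*d^3 - 7.2573*d^2 - 11.691*d + 5.3223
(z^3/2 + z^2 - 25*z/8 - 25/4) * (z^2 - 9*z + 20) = z^5/2 - 7*z^4/2 - 17*z^3/8 + 335*z^2/8 - 25*z/4 - 125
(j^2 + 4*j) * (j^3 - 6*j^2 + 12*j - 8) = j^5 - 2*j^4 - 12*j^3 + 40*j^2 - 32*j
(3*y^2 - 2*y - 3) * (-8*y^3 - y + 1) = -24*y^5 + 16*y^4 + 21*y^3 + 5*y^2 + y - 3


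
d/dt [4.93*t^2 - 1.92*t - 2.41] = 9.86*t - 1.92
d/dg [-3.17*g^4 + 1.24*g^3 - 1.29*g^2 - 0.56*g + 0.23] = -12.68*g^3 + 3.72*g^2 - 2.58*g - 0.56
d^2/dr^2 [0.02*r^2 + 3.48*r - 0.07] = 0.0400000000000000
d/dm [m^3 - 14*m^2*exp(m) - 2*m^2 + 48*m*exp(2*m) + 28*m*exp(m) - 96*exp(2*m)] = -14*m^2*exp(m) + 3*m^2 + 96*m*exp(2*m) - 4*m - 144*exp(2*m) + 28*exp(m)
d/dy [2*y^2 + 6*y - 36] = 4*y + 6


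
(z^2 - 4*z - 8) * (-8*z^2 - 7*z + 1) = -8*z^4 + 25*z^3 + 93*z^2 + 52*z - 8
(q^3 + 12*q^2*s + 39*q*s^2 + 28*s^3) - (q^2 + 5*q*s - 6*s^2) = q^3 + 12*q^2*s - q^2 + 39*q*s^2 - 5*q*s + 28*s^3 + 6*s^2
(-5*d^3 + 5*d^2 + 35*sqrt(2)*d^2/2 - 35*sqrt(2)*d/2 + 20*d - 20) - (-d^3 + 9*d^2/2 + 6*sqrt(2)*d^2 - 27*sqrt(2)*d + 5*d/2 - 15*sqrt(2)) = -4*d^3 + d^2/2 + 23*sqrt(2)*d^2/2 + 19*sqrt(2)*d/2 + 35*d/2 - 20 + 15*sqrt(2)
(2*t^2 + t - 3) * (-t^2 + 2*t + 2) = -2*t^4 + 3*t^3 + 9*t^2 - 4*t - 6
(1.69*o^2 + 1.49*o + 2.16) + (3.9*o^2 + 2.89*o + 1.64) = 5.59*o^2 + 4.38*o + 3.8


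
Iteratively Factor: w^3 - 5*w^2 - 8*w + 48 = (w - 4)*(w^2 - w - 12) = (w - 4)*(w + 3)*(w - 4)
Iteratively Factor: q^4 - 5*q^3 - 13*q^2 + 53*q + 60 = (q + 1)*(q^3 - 6*q^2 - 7*q + 60) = (q - 5)*(q + 1)*(q^2 - q - 12) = (q - 5)*(q + 1)*(q + 3)*(q - 4)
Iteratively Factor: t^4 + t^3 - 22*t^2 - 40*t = (t + 4)*(t^3 - 3*t^2 - 10*t) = (t - 5)*(t + 4)*(t^2 + 2*t) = t*(t - 5)*(t + 4)*(t + 2)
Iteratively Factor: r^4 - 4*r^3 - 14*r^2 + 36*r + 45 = (r - 5)*(r^3 + r^2 - 9*r - 9) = (r - 5)*(r + 1)*(r^2 - 9) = (r - 5)*(r - 3)*(r + 1)*(r + 3)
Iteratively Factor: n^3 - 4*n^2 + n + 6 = (n + 1)*(n^2 - 5*n + 6) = (n - 2)*(n + 1)*(n - 3)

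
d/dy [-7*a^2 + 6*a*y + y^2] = 6*a + 2*y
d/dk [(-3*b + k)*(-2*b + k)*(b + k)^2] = 7*b^3 - 6*b^2*k - 9*b*k^2 + 4*k^3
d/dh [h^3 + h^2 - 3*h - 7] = 3*h^2 + 2*h - 3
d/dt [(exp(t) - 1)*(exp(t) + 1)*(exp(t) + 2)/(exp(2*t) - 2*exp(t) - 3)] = (exp(2*t) - 6*exp(t) - 1)*exp(t)/(exp(2*t) - 6*exp(t) + 9)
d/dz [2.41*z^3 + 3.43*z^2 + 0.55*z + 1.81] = 7.23*z^2 + 6.86*z + 0.55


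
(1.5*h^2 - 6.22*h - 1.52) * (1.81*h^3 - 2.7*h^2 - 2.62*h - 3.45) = 2.715*h^5 - 15.3082*h^4 + 10.1128*h^3 + 15.2254*h^2 + 25.4414*h + 5.244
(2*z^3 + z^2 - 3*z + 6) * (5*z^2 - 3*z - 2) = 10*z^5 - z^4 - 22*z^3 + 37*z^2 - 12*z - 12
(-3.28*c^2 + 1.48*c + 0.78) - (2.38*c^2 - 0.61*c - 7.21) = -5.66*c^2 + 2.09*c + 7.99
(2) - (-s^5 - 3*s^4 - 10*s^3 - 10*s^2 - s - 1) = s^5 + 3*s^4 + 10*s^3 + 10*s^2 + s + 3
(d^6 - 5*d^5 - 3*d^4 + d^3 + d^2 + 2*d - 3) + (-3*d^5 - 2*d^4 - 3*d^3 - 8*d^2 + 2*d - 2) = d^6 - 8*d^5 - 5*d^4 - 2*d^3 - 7*d^2 + 4*d - 5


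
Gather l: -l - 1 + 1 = -l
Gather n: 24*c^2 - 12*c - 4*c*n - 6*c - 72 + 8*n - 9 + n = 24*c^2 - 18*c + n*(9 - 4*c) - 81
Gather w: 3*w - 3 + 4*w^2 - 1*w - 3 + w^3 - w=w^3 + 4*w^2 + w - 6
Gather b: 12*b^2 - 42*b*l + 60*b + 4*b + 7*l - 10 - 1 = 12*b^2 + b*(64 - 42*l) + 7*l - 11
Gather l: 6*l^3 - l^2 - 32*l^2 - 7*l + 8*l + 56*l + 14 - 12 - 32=6*l^3 - 33*l^2 + 57*l - 30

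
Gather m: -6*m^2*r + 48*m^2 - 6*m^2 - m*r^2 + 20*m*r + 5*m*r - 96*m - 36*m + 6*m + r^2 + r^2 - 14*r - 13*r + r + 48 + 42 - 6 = m^2*(42 - 6*r) + m*(-r^2 + 25*r - 126) + 2*r^2 - 26*r + 84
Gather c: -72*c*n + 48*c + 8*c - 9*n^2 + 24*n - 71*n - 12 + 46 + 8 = c*(56 - 72*n) - 9*n^2 - 47*n + 42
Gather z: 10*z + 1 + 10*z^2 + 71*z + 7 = 10*z^2 + 81*z + 8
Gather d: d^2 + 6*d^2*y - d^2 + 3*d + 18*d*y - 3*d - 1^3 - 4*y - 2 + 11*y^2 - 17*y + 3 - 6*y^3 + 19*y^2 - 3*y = 6*d^2*y + 18*d*y - 6*y^3 + 30*y^2 - 24*y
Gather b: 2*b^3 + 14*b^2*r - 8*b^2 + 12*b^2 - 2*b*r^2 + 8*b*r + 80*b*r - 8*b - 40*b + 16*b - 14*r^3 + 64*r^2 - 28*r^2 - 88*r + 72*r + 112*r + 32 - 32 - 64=2*b^3 + b^2*(14*r + 4) + b*(-2*r^2 + 88*r - 32) - 14*r^3 + 36*r^2 + 96*r - 64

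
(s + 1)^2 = s^2 + 2*s + 1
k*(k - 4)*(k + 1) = k^3 - 3*k^2 - 4*k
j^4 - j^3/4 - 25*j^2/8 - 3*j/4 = j*(j - 2)*(j + 1/4)*(j + 3/2)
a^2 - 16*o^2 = (a - 4*o)*(a + 4*o)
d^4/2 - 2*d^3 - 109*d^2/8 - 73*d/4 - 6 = (d/2 + 1)*(d - 8)*(d + 1/2)*(d + 3/2)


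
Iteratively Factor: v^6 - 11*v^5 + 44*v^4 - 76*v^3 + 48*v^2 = (v - 3)*(v^5 - 8*v^4 + 20*v^3 - 16*v^2) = (v - 4)*(v - 3)*(v^4 - 4*v^3 + 4*v^2) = v*(v - 4)*(v - 3)*(v^3 - 4*v^2 + 4*v) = v^2*(v - 4)*(v - 3)*(v^2 - 4*v + 4) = v^2*(v - 4)*(v - 3)*(v - 2)*(v - 2)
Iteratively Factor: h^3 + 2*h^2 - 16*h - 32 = (h + 4)*(h^2 - 2*h - 8) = (h + 2)*(h + 4)*(h - 4)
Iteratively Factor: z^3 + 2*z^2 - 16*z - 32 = (z - 4)*(z^2 + 6*z + 8) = (z - 4)*(z + 2)*(z + 4)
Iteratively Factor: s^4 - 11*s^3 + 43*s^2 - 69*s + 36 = (s - 4)*(s^3 - 7*s^2 + 15*s - 9) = (s - 4)*(s - 3)*(s^2 - 4*s + 3) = (s - 4)*(s - 3)*(s - 1)*(s - 3)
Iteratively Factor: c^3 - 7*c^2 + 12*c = (c - 3)*(c^2 - 4*c) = c*(c - 3)*(c - 4)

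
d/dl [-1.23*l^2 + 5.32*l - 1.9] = 5.32 - 2.46*l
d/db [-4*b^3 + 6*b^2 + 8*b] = -12*b^2 + 12*b + 8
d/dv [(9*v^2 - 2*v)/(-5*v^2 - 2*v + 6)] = 4*(-7*v^2 + 27*v - 3)/(25*v^4 + 20*v^3 - 56*v^2 - 24*v + 36)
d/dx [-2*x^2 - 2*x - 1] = -4*x - 2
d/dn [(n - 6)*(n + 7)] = 2*n + 1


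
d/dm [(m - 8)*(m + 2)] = 2*m - 6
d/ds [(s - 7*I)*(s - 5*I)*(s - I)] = 3*s^2 - 26*I*s - 47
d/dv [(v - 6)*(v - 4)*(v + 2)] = 3*v^2 - 16*v + 4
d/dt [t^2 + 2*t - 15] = 2*t + 2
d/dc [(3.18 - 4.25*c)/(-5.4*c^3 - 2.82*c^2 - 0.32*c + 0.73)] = (-45.9*c^3 + 39.531*c^2 + 17.9352*c - 2.0849)/(29.16*c^6 + 30.456*c^5 + 11.4084*c^4 - 6.0792*c^3 - 4.0148*c^2 - 0.4672*c + 0.5329)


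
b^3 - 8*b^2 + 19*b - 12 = (b - 4)*(b - 3)*(b - 1)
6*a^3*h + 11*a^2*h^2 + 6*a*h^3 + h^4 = h*(a + h)*(2*a + h)*(3*a + h)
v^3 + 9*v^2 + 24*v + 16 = (v + 1)*(v + 4)^2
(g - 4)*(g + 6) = g^2 + 2*g - 24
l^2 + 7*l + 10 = (l + 2)*(l + 5)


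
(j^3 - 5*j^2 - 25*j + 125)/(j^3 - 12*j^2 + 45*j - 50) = (j + 5)/(j - 2)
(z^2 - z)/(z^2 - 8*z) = (z - 1)/(z - 8)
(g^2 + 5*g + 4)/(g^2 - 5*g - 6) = (g + 4)/(g - 6)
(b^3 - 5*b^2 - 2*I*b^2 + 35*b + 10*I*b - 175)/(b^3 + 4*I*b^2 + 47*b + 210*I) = (b - 5)/(b + 6*I)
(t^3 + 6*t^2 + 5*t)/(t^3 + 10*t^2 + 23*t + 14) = t*(t + 5)/(t^2 + 9*t + 14)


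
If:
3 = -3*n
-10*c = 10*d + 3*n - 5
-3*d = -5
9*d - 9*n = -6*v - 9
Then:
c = -13/15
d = 5/3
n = -1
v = -11/2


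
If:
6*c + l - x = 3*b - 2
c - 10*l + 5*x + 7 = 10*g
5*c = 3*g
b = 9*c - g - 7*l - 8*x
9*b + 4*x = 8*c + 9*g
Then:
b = 14579/6109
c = 6957/6109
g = 11595/6109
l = -3023/6109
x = 7200/6109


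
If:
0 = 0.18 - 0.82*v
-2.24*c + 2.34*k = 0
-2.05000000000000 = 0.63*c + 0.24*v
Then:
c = -3.34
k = -3.19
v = 0.22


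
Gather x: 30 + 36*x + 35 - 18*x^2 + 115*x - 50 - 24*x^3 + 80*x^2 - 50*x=-24*x^3 + 62*x^2 + 101*x + 15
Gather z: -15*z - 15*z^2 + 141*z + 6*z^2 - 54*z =-9*z^2 + 72*z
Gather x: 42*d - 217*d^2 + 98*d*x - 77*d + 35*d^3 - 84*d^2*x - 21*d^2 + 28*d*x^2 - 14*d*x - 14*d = 35*d^3 - 238*d^2 + 28*d*x^2 - 49*d + x*(-84*d^2 + 84*d)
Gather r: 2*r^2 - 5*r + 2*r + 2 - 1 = 2*r^2 - 3*r + 1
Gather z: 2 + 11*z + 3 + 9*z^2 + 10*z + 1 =9*z^2 + 21*z + 6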